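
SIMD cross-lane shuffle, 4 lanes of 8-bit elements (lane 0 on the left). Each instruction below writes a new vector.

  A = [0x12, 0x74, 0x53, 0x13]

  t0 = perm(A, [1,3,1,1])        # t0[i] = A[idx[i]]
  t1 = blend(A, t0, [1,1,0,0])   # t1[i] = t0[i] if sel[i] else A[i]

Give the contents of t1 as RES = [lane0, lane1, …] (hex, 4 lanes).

t0 = [0x74, 0x13, 0x74, 0x74]
t1 = [0x74, 0x13, 0x53, 0x13]

RES = [0x74, 0x13, 0x53, 0x13]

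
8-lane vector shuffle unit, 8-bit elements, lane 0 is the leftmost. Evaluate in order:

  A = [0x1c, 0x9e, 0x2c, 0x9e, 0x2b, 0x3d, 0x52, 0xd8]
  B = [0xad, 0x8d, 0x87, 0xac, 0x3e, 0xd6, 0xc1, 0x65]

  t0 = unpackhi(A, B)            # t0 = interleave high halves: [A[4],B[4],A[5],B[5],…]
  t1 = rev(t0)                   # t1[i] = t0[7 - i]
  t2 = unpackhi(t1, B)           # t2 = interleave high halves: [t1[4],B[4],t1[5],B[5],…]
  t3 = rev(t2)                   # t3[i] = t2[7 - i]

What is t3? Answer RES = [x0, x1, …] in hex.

RES = [0x65, 0x2b, 0xc1, 0x3e, 0xd6, 0x3d, 0x3e, 0xd6]

  t0: 2b 3e 3d d6 52 c1 d8 65
  t1: 65 d8 c1 52 d6 3d 3e 2b
  t2: d6 3e 3d d6 3e c1 2b 65
  t3: 65 2b c1 3e d6 3d 3e d6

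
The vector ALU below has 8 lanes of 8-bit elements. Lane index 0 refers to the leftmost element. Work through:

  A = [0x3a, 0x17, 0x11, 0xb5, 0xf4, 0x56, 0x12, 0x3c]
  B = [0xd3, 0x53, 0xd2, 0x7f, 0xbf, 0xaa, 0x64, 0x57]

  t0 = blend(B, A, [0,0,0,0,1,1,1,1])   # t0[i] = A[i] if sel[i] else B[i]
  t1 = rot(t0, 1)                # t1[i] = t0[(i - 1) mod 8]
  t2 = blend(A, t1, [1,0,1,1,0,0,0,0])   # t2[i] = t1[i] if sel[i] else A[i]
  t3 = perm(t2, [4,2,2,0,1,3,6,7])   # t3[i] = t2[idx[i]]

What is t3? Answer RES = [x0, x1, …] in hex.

  t0: d3 53 d2 7f f4 56 12 3c
  t1: 3c d3 53 d2 7f f4 56 12
  t2: 3c 17 53 d2 f4 56 12 3c
  t3: f4 53 53 3c 17 d2 12 3c

RES = [ 0xf4  0x53  0x53  0x3c  0x17  0xd2  0x12  0x3c ]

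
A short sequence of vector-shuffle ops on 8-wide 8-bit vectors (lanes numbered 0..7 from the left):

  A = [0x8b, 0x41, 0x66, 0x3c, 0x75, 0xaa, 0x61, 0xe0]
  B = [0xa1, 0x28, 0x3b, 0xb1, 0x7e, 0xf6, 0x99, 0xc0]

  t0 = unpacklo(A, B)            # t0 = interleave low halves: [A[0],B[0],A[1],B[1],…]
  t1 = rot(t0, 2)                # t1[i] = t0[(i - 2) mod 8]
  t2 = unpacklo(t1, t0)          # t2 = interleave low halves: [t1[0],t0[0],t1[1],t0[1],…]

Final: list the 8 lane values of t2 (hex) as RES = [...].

RES = [0x3c, 0x8b, 0xb1, 0xa1, 0x8b, 0x41, 0xa1, 0x28]

→ t0 |8b|a1|41|28|66|3b|3c|b1|
→ t1 |3c|b1|8b|a1|41|28|66|3b|
→ t2 |3c|8b|b1|a1|8b|41|a1|28|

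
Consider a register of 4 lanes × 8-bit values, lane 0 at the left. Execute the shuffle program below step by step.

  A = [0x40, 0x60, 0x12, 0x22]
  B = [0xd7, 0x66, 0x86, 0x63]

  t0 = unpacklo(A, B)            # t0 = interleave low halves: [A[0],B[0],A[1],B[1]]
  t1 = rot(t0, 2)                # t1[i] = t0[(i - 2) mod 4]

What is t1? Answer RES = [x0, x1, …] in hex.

  t0: 40 d7 60 66
  t1: 60 66 40 d7

RES = [0x60, 0x66, 0x40, 0xd7]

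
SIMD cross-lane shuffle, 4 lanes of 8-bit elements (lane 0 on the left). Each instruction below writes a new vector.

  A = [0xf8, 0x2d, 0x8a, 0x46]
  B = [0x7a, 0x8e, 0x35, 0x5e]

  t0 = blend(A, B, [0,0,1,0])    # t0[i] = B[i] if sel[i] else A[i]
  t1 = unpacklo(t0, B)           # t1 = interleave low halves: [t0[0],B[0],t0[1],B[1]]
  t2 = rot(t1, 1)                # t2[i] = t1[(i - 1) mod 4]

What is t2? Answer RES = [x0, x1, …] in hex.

RES = [ 0x8e  0xf8  0x7a  0x2d ]

  t0: f8 2d 35 46
  t1: f8 7a 2d 8e
  t2: 8e f8 7a 2d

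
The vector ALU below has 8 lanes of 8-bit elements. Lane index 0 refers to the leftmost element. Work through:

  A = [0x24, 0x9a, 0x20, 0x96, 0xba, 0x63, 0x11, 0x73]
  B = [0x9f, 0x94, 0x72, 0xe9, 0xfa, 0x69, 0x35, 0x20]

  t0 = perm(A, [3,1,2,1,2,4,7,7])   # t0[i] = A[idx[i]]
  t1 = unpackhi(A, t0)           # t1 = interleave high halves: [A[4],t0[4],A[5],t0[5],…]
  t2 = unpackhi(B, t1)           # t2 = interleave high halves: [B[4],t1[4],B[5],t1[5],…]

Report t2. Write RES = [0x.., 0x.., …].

→ t0 |96|9a|20|9a|20|ba|73|73|
→ t1 |ba|20|63|ba|11|73|73|73|
→ t2 |fa|11|69|73|35|73|20|73|

RES = [0xfa, 0x11, 0x69, 0x73, 0x35, 0x73, 0x20, 0x73]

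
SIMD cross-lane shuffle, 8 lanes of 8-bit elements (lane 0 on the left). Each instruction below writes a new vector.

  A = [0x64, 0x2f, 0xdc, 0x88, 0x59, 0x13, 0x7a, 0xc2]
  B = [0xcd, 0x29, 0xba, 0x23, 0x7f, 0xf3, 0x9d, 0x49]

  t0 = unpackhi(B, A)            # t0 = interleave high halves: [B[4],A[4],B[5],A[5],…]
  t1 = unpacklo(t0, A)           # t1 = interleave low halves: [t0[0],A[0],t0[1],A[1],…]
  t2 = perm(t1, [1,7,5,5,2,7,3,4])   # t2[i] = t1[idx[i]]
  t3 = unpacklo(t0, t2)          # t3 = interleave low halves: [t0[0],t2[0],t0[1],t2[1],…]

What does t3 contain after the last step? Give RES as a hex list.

  t0: 7f 59 f3 13 9d 7a 49 c2
  t1: 7f 64 59 2f f3 dc 13 88
  t2: 64 88 dc dc 59 88 2f f3
  t3: 7f 64 59 88 f3 dc 13 dc

RES = [ 0x7f  0x64  0x59  0x88  0xf3  0xdc  0x13  0xdc ]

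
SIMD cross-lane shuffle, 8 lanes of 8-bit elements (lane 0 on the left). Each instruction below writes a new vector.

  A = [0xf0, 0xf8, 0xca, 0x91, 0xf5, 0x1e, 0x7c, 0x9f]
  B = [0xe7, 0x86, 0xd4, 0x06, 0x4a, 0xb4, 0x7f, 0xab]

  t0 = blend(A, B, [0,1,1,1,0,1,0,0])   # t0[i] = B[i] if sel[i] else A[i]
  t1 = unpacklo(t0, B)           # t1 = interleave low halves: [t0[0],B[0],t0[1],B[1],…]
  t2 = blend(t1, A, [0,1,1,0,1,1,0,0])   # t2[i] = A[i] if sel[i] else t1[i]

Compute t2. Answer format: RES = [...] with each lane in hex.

→ t0 |f0|86|d4|06|f5|b4|7c|9f|
→ t1 |f0|e7|86|86|d4|d4|06|06|
→ t2 |f0|f8|ca|86|f5|1e|06|06|

RES = [0xf0, 0xf8, 0xca, 0x86, 0xf5, 0x1e, 0x06, 0x06]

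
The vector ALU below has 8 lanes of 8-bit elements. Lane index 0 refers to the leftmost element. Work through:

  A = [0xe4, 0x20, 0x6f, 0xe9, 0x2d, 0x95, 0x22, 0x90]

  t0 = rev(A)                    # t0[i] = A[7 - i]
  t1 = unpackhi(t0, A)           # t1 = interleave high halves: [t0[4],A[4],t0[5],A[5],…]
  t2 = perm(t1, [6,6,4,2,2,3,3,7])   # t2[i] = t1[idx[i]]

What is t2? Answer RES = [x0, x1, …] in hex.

  t0: 90 22 95 2d e9 6f 20 e4
  t1: e9 2d 6f 95 20 22 e4 90
  t2: e4 e4 20 6f 6f 95 95 90

RES = [ 0xe4  0xe4  0x20  0x6f  0x6f  0x95  0x95  0x90 ]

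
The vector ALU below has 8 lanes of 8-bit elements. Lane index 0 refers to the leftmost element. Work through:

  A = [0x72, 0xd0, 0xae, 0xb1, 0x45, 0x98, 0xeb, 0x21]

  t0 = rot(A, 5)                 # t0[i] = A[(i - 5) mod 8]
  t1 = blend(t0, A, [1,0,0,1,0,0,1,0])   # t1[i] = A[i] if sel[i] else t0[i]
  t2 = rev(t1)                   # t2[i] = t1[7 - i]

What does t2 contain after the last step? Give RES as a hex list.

RES = [0xae, 0xeb, 0x72, 0x21, 0xb1, 0x98, 0x45, 0x72]

  t0: b1 45 98 eb 21 72 d0 ae
  t1: 72 45 98 b1 21 72 eb ae
  t2: ae eb 72 21 b1 98 45 72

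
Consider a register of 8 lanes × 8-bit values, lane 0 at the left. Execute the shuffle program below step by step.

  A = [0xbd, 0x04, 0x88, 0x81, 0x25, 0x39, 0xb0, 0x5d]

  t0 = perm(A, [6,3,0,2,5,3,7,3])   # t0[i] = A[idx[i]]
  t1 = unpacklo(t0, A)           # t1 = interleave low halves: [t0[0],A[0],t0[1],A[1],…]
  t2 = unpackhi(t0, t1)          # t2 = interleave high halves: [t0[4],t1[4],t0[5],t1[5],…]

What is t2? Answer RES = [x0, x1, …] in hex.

RES = [0x39, 0xbd, 0x81, 0x88, 0x5d, 0x88, 0x81, 0x81]

  t0: b0 81 bd 88 39 81 5d 81
  t1: b0 bd 81 04 bd 88 88 81
  t2: 39 bd 81 88 5d 88 81 81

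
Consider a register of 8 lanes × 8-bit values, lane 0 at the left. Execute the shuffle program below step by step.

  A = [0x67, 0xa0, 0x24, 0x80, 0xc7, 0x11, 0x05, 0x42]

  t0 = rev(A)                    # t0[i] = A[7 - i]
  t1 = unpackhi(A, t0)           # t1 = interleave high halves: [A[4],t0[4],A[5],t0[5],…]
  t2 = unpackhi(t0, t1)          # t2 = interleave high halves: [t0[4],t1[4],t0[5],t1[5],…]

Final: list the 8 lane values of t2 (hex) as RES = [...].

RES = [0x80, 0x05, 0x24, 0xa0, 0xa0, 0x42, 0x67, 0x67]

→ t0 |42|05|11|c7|80|24|a0|67|
→ t1 |c7|80|11|24|05|a0|42|67|
→ t2 |80|05|24|a0|a0|42|67|67|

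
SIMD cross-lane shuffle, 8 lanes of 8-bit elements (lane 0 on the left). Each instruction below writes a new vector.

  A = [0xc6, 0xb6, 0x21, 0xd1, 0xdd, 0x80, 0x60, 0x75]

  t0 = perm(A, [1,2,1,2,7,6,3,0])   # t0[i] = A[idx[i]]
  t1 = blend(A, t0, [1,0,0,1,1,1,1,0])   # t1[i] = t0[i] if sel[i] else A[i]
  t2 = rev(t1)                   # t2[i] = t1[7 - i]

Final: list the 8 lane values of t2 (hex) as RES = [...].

  t0: b6 21 b6 21 75 60 d1 c6
  t1: b6 b6 21 21 75 60 d1 75
  t2: 75 d1 60 75 21 21 b6 b6

RES = [0x75, 0xd1, 0x60, 0x75, 0x21, 0x21, 0xb6, 0xb6]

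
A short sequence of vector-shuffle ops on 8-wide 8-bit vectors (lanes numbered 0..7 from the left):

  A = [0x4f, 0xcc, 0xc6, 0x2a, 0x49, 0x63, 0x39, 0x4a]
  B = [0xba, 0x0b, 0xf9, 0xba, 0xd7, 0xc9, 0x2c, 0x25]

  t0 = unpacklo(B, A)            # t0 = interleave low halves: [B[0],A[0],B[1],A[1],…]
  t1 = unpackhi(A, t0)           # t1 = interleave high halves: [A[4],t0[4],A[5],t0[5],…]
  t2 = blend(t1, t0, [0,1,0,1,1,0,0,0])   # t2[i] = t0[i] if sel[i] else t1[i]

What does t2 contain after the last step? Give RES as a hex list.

t0 = [0xba, 0x4f, 0x0b, 0xcc, 0xf9, 0xc6, 0xba, 0x2a]
t1 = [0x49, 0xf9, 0x63, 0xc6, 0x39, 0xba, 0x4a, 0x2a]
t2 = [0x49, 0x4f, 0x63, 0xcc, 0xf9, 0xba, 0x4a, 0x2a]

RES = [ 0x49  0x4f  0x63  0xcc  0xf9  0xba  0x4a  0x2a ]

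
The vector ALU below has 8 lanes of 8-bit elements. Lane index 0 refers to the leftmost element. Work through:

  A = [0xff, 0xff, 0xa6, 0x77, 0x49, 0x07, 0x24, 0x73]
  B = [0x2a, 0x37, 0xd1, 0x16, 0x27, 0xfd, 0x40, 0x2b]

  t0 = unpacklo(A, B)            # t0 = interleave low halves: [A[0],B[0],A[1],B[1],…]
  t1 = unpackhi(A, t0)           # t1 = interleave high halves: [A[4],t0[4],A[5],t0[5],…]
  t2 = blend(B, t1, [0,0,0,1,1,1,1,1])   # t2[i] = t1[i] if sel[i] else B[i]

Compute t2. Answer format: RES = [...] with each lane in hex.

RES = [0x2a, 0x37, 0xd1, 0xd1, 0x24, 0x77, 0x73, 0x16]

t0 = [0xff, 0x2a, 0xff, 0x37, 0xa6, 0xd1, 0x77, 0x16]
t1 = [0x49, 0xa6, 0x07, 0xd1, 0x24, 0x77, 0x73, 0x16]
t2 = [0x2a, 0x37, 0xd1, 0xd1, 0x24, 0x77, 0x73, 0x16]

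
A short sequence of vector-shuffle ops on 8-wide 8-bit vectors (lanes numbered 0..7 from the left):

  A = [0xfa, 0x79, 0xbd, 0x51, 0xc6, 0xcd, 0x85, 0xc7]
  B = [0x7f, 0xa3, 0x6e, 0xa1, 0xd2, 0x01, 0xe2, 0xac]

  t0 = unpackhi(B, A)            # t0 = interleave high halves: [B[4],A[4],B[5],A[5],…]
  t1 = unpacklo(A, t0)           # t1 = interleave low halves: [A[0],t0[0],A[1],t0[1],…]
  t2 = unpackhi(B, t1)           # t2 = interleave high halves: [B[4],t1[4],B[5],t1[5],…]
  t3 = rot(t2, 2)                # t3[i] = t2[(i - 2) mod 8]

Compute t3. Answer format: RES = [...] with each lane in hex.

RES = [0xac, 0xcd, 0xd2, 0xbd, 0x01, 0x01, 0xe2, 0x51]

t0 = [0xd2, 0xc6, 0x01, 0xcd, 0xe2, 0x85, 0xac, 0xc7]
t1 = [0xfa, 0xd2, 0x79, 0xc6, 0xbd, 0x01, 0x51, 0xcd]
t2 = [0xd2, 0xbd, 0x01, 0x01, 0xe2, 0x51, 0xac, 0xcd]
t3 = [0xac, 0xcd, 0xd2, 0xbd, 0x01, 0x01, 0xe2, 0x51]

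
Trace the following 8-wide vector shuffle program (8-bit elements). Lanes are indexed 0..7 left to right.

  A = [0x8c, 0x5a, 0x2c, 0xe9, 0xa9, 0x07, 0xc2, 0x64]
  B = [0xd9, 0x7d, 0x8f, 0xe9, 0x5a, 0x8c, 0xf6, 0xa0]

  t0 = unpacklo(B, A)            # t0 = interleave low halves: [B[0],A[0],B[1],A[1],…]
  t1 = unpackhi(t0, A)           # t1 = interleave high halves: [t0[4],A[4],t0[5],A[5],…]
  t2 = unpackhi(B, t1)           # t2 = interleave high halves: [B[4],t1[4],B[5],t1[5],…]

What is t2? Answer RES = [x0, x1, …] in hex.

  t0: d9 8c 7d 5a 8f 2c e9 e9
  t1: 8f a9 2c 07 e9 c2 e9 64
  t2: 5a e9 8c c2 f6 e9 a0 64

RES = [0x5a, 0xe9, 0x8c, 0xc2, 0xf6, 0xe9, 0xa0, 0x64]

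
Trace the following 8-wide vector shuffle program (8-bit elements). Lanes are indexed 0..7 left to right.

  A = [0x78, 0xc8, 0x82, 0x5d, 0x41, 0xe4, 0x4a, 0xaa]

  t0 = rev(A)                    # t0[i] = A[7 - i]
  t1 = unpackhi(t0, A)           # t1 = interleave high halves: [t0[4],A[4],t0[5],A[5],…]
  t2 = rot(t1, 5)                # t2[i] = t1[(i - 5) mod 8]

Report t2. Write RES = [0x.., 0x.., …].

RES = [0xe4, 0xc8, 0x4a, 0x78, 0xaa, 0x5d, 0x41, 0x82]

→ t0 |aa|4a|e4|41|5d|82|c8|78|
→ t1 |5d|41|82|e4|c8|4a|78|aa|
→ t2 |e4|c8|4a|78|aa|5d|41|82|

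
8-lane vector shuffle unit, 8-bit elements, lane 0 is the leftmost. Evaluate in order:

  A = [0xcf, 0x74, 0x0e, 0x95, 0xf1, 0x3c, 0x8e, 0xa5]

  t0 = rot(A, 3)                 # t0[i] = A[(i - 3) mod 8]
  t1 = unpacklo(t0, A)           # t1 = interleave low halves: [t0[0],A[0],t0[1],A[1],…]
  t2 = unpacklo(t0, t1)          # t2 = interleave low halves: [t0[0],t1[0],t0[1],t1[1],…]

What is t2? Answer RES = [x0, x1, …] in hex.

→ t0 |3c|8e|a5|cf|74|0e|95|f1|
→ t1 |3c|cf|8e|74|a5|0e|cf|95|
→ t2 |3c|3c|8e|cf|a5|8e|cf|74|

RES = [0x3c, 0x3c, 0x8e, 0xcf, 0xa5, 0x8e, 0xcf, 0x74]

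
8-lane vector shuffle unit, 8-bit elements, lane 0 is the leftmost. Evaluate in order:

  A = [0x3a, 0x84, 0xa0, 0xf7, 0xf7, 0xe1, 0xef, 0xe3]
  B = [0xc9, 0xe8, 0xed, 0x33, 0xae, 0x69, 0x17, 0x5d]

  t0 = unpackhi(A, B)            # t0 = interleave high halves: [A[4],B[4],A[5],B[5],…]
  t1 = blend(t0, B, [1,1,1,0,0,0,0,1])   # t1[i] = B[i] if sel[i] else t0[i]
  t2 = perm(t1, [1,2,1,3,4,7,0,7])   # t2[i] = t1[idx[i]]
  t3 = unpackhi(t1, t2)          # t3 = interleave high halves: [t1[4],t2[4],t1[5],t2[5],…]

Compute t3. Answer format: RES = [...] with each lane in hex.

RES = [0xef, 0xef, 0x17, 0x5d, 0xe3, 0xc9, 0x5d, 0x5d]

→ t0 |f7|ae|e1|69|ef|17|e3|5d|
→ t1 |c9|e8|ed|69|ef|17|e3|5d|
→ t2 |e8|ed|e8|69|ef|5d|c9|5d|
→ t3 |ef|ef|17|5d|e3|c9|5d|5d|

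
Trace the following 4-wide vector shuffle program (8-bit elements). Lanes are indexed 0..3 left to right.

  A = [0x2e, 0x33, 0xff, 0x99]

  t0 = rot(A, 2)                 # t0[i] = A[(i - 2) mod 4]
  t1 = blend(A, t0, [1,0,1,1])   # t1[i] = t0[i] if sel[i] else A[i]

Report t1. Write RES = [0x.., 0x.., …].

RES = [ 0xff  0x33  0x2e  0x33 ]

t0 = [0xff, 0x99, 0x2e, 0x33]
t1 = [0xff, 0x33, 0x2e, 0x33]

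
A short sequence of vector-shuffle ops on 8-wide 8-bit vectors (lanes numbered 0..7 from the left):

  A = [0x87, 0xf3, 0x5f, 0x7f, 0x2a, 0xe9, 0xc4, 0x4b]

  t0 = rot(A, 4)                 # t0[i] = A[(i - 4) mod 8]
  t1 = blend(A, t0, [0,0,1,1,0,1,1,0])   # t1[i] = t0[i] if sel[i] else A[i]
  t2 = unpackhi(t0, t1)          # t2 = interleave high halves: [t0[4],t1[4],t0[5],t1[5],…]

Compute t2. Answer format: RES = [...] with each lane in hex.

→ t0 |2a|e9|c4|4b|87|f3|5f|7f|
→ t1 |87|f3|c4|4b|2a|f3|5f|4b|
→ t2 |87|2a|f3|f3|5f|5f|7f|4b|

RES = [0x87, 0x2a, 0xf3, 0xf3, 0x5f, 0x5f, 0x7f, 0x4b]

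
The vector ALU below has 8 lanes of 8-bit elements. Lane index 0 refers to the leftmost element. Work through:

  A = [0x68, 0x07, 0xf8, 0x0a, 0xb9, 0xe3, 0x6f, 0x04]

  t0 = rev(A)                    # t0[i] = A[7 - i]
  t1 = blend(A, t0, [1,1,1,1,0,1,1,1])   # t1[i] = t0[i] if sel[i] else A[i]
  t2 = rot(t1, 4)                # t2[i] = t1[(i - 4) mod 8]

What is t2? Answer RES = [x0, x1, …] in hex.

RES = [ 0xb9  0xf8  0x07  0x68  0x04  0x6f  0xe3  0xb9 ]

t0 = [0x04, 0x6f, 0xe3, 0xb9, 0x0a, 0xf8, 0x07, 0x68]
t1 = [0x04, 0x6f, 0xe3, 0xb9, 0xb9, 0xf8, 0x07, 0x68]
t2 = [0xb9, 0xf8, 0x07, 0x68, 0x04, 0x6f, 0xe3, 0xb9]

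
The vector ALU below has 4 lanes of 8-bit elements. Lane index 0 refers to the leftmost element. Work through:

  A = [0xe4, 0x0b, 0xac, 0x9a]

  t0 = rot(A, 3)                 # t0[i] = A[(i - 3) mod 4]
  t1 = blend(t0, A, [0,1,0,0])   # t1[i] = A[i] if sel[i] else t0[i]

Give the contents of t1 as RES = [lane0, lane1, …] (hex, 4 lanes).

→ t0 |0b|ac|9a|e4|
→ t1 |0b|0b|9a|e4|

RES = [0x0b, 0x0b, 0x9a, 0xe4]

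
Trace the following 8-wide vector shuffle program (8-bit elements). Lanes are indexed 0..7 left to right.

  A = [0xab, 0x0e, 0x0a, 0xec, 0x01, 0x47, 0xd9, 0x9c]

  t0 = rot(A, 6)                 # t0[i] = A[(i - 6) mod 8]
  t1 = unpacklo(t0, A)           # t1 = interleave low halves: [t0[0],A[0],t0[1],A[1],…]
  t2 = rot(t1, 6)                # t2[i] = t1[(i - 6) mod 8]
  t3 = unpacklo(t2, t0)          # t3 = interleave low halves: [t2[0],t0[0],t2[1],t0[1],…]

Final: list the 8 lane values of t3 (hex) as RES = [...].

RES = [ 0xec  0x0a  0x0e  0xec  0x01  0x01  0x0a  0x47 ]

  t0: 0a ec 01 47 d9 9c ab 0e
  t1: 0a ab ec 0e 01 0a 47 ec
  t2: ec 0e 01 0a 47 ec 0a ab
  t3: ec 0a 0e ec 01 01 0a 47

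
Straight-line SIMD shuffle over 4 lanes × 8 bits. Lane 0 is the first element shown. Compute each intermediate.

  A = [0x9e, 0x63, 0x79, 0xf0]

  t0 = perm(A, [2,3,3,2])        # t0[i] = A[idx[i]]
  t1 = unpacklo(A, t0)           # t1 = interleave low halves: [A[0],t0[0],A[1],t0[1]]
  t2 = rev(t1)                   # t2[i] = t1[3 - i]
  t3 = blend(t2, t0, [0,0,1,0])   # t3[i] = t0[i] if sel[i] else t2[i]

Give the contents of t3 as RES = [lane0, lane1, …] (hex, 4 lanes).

→ t0 |79|f0|f0|79|
→ t1 |9e|79|63|f0|
→ t2 |f0|63|79|9e|
→ t3 |f0|63|f0|9e|

RES = [0xf0, 0x63, 0xf0, 0x9e]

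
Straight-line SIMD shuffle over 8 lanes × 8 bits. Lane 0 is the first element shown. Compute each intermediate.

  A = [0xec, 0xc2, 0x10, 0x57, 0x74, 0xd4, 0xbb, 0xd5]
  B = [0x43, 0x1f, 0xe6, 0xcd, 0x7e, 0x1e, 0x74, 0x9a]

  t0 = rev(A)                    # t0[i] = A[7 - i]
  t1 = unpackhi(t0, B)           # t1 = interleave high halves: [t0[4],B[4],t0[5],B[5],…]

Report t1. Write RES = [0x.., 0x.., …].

t0 = [0xd5, 0xbb, 0xd4, 0x74, 0x57, 0x10, 0xc2, 0xec]
t1 = [0x57, 0x7e, 0x10, 0x1e, 0xc2, 0x74, 0xec, 0x9a]

RES = [0x57, 0x7e, 0x10, 0x1e, 0xc2, 0x74, 0xec, 0x9a]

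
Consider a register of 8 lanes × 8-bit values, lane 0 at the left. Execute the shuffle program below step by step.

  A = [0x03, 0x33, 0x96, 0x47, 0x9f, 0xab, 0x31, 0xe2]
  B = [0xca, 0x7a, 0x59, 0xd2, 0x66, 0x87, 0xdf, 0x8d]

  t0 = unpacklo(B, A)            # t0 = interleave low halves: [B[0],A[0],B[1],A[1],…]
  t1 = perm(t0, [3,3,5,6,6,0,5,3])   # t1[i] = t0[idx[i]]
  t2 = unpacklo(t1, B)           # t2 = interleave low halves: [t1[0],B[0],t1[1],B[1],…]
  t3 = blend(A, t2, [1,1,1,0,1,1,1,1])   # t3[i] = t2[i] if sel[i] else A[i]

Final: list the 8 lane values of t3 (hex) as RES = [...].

  t0: ca 03 7a 33 59 96 d2 47
  t1: 33 33 96 d2 d2 ca 96 33
  t2: 33 ca 33 7a 96 59 d2 d2
  t3: 33 ca 33 47 96 59 d2 d2

RES = [0x33, 0xca, 0x33, 0x47, 0x96, 0x59, 0xd2, 0xd2]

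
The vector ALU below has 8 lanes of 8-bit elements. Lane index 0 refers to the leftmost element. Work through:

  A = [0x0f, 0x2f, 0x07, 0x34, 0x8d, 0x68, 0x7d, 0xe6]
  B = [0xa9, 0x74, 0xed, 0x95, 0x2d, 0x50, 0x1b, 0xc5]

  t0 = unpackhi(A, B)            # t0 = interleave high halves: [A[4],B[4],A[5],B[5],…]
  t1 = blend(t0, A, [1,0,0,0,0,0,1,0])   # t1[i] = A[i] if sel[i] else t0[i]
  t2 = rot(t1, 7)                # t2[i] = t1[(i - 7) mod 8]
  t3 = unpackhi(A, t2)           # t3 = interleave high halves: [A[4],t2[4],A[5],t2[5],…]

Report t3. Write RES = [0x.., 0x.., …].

  t0: 8d 2d 68 50 7d 1b e6 c5
  t1: 0f 2d 68 50 7d 1b 7d c5
  t2: 2d 68 50 7d 1b 7d c5 0f
  t3: 8d 1b 68 7d 7d c5 e6 0f

RES = [ 0x8d  0x1b  0x68  0x7d  0x7d  0xc5  0xe6  0x0f ]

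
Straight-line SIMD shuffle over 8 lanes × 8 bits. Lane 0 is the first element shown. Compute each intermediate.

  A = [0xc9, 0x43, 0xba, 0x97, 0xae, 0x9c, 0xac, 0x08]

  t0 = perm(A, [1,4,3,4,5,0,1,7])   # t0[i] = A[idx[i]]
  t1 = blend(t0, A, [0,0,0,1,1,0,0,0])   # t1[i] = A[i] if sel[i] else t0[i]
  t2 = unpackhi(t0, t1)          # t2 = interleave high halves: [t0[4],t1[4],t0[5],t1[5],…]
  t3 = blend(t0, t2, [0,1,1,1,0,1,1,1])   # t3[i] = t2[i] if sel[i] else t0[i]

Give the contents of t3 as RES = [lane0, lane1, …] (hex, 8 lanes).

→ t0 |43|ae|97|ae|9c|c9|43|08|
→ t1 |43|ae|97|97|ae|c9|43|08|
→ t2 |9c|ae|c9|c9|43|43|08|08|
→ t3 |43|ae|c9|c9|9c|43|08|08|

RES = [0x43, 0xae, 0xc9, 0xc9, 0x9c, 0x43, 0x08, 0x08]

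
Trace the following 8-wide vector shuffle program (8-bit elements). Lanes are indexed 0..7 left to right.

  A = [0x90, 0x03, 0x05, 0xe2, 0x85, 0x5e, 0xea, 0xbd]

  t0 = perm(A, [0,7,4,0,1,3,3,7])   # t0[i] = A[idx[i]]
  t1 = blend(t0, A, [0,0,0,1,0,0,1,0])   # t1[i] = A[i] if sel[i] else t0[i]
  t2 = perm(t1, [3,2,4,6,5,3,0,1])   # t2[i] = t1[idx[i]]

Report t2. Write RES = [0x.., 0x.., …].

RES = [0xe2, 0x85, 0x03, 0xea, 0xe2, 0xe2, 0x90, 0xbd]

→ t0 |90|bd|85|90|03|e2|e2|bd|
→ t1 |90|bd|85|e2|03|e2|ea|bd|
→ t2 |e2|85|03|ea|e2|e2|90|bd|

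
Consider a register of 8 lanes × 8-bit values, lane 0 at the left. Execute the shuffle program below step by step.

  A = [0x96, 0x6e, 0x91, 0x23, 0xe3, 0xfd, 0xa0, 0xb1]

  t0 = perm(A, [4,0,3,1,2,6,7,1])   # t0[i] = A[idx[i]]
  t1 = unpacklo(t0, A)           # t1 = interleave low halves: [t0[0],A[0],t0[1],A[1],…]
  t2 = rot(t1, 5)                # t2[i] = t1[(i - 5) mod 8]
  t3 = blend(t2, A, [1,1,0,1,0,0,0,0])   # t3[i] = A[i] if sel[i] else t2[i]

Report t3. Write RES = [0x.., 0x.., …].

→ t0 |e3|96|23|6e|91|a0|b1|6e|
→ t1 |e3|96|96|6e|23|91|6e|23|
→ t2 |6e|23|91|6e|23|e3|96|96|
→ t3 |96|6e|91|23|23|e3|96|96|

RES = [ 0x96  0x6e  0x91  0x23  0x23  0xe3  0x96  0x96 ]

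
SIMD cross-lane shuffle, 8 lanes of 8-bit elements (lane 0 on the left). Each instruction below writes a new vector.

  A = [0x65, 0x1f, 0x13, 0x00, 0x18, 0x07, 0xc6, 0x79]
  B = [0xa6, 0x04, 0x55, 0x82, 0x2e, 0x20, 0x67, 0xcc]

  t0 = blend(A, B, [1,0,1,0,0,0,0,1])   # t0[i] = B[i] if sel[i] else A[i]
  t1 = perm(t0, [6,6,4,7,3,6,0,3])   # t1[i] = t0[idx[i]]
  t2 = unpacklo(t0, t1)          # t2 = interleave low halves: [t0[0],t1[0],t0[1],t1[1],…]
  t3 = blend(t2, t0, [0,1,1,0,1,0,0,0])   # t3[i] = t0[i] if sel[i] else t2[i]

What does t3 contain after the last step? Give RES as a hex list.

→ t0 |a6|1f|55|00|18|07|c6|cc|
→ t1 |c6|c6|18|cc|00|c6|a6|00|
→ t2 |a6|c6|1f|c6|55|18|00|cc|
→ t3 |a6|1f|55|c6|18|18|00|cc|

RES = [ 0xa6  0x1f  0x55  0xc6  0x18  0x18  0x00  0xcc ]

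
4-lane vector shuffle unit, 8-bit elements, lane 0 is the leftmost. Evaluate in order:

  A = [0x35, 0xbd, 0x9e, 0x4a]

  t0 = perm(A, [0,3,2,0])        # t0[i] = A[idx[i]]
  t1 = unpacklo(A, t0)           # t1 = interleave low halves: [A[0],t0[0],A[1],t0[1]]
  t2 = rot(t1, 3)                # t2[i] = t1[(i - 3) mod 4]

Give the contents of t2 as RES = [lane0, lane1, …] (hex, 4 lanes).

RES = [0x35, 0xbd, 0x4a, 0x35]

→ t0 |35|4a|9e|35|
→ t1 |35|35|bd|4a|
→ t2 |35|bd|4a|35|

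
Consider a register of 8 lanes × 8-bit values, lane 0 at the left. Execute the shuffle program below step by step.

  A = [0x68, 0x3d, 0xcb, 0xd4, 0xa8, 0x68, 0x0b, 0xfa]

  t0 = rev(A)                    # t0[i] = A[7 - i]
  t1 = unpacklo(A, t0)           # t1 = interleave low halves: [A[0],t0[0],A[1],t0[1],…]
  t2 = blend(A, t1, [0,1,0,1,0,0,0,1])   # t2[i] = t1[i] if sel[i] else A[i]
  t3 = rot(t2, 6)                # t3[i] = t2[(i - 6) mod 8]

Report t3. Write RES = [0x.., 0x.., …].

t0 = [0xfa, 0x0b, 0x68, 0xa8, 0xd4, 0xcb, 0x3d, 0x68]
t1 = [0x68, 0xfa, 0x3d, 0x0b, 0xcb, 0x68, 0xd4, 0xa8]
t2 = [0x68, 0xfa, 0xcb, 0x0b, 0xa8, 0x68, 0x0b, 0xa8]
t3 = [0xcb, 0x0b, 0xa8, 0x68, 0x0b, 0xa8, 0x68, 0xfa]

RES = [ 0xcb  0x0b  0xa8  0x68  0x0b  0xa8  0x68  0xfa ]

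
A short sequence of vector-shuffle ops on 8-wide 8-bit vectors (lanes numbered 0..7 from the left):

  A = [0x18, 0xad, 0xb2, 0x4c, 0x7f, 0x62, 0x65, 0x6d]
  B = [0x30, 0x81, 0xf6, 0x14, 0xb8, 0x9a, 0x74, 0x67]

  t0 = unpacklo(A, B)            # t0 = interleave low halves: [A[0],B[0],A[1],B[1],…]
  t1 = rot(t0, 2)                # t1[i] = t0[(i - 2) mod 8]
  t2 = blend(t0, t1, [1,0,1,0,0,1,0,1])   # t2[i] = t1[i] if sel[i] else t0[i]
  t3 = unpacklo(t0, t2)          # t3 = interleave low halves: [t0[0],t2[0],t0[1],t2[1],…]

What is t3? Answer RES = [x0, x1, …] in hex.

RES = [0x18, 0x4c, 0x30, 0x30, 0xad, 0x18, 0x81, 0x81]

  t0: 18 30 ad 81 b2 f6 4c 14
  t1: 4c 14 18 30 ad 81 b2 f6
  t2: 4c 30 18 81 b2 81 4c f6
  t3: 18 4c 30 30 ad 18 81 81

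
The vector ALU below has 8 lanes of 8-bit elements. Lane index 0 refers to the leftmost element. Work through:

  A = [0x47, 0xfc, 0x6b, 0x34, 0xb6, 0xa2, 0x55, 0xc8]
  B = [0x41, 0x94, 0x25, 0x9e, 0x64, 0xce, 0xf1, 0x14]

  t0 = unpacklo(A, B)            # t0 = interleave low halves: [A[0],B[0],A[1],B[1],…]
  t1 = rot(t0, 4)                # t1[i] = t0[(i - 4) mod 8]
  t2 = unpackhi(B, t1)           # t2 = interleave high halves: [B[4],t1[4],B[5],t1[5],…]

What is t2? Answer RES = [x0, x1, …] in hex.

  t0: 47 41 fc 94 6b 25 34 9e
  t1: 6b 25 34 9e 47 41 fc 94
  t2: 64 47 ce 41 f1 fc 14 94

RES = [ 0x64  0x47  0xce  0x41  0xf1  0xfc  0x14  0x94 ]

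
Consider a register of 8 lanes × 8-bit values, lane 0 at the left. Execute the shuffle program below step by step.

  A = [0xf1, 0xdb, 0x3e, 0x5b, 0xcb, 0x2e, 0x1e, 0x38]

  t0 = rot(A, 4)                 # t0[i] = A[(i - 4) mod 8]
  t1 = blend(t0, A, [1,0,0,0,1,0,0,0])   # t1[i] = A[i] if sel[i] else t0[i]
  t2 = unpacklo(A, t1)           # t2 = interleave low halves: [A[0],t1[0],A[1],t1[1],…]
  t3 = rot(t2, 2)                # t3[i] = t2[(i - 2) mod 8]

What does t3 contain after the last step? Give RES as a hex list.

→ t0 |cb|2e|1e|38|f1|db|3e|5b|
→ t1 |f1|2e|1e|38|cb|db|3e|5b|
→ t2 |f1|f1|db|2e|3e|1e|5b|38|
→ t3 |5b|38|f1|f1|db|2e|3e|1e|

RES = [0x5b, 0x38, 0xf1, 0xf1, 0xdb, 0x2e, 0x3e, 0x1e]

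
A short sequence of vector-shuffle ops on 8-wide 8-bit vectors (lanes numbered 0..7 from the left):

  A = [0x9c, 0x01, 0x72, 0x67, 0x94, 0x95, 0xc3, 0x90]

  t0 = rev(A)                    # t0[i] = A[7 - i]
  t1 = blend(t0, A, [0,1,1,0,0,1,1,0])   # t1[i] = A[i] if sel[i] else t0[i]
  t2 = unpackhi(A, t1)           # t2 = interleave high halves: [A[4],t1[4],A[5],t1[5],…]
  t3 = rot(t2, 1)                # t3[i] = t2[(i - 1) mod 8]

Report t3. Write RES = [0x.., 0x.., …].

t0 = [0x90, 0xc3, 0x95, 0x94, 0x67, 0x72, 0x01, 0x9c]
t1 = [0x90, 0x01, 0x72, 0x94, 0x67, 0x95, 0xc3, 0x9c]
t2 = [0x94, 0x67, 0x95, 0x95, 0xc3, 0xc3, 0x90, 0x9c]
t3 = [0x9c, 0x94, 0x67, 0x95, 0x95, 0xc3, 0xc3, 0x90]

RES = [ 0x9c  0x94  0x67  0x95  0x95  0xc3  0xc3  0x90 ]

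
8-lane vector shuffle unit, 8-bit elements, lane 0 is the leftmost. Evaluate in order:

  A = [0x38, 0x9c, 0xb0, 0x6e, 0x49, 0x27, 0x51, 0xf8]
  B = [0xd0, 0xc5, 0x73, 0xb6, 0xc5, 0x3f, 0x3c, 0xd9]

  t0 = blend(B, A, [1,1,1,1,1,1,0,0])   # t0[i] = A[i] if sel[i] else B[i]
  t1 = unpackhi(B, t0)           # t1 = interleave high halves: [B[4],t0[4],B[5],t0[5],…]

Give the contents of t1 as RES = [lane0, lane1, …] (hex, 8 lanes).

RES = [0xc5, 0x49, 0x3f, 0x27, 0x3c, 0x3c, 0xd9, 0xd9]

t0 = [0x38, 0x9c, 0xb0, 0x6e, 0x49, 0x27, 0x3c, 0xd9]
t1 = [0xc5, 0x49, 0x3f, 0x27, 0x3c, 0x3c, 0xd9, 0xd9]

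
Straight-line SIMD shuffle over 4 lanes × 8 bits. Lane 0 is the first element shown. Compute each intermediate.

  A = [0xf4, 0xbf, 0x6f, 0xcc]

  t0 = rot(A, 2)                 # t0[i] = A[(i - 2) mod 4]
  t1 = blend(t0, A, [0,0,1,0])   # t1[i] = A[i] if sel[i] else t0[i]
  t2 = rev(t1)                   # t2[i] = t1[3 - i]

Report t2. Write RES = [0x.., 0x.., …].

RES = [ 0xbf  0x6f  0xcc  0x6f ]

t0 = [0x6f, 0xcc, 0xf4, 0xbf]
t1 = [0x6f, 0xcc, 0x6f, 0xbf]
t2 = [0xbf, 0x6f, 0xcc, 0x6f]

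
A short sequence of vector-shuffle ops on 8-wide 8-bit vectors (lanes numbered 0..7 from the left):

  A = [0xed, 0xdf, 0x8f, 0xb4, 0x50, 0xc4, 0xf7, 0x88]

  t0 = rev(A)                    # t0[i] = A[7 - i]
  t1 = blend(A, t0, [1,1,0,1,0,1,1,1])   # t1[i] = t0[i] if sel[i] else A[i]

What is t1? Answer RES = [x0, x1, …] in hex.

RES = [ 0x88  0xf7  0x8f  0x50  0x50  0x8f  0xdf  0xed ]

t0 = [0x88, 0xf7, 0xc4, 0x50, 0xb4, 0x8f, 0xdf, 0xed]
t1 = [0x88, 0xf7, 0x8f, 0x50, 0x50, 0x8f, 0xdf, 0xed]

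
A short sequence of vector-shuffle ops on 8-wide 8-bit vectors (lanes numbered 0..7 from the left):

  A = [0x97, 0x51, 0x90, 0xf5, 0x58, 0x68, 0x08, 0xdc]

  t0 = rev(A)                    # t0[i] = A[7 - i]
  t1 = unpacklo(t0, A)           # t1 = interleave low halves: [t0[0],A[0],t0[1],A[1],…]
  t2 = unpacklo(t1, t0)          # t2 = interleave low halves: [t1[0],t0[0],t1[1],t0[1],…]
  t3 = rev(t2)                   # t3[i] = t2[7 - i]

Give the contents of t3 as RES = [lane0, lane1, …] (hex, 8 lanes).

RES = [ 0x58  0x51  0x68  0x08  0x08  0x97  0xdc  0xdc ]

  t0: dc 08 68 58 f5 90 51 97
  t1: dc 97 08 51 68 90 58 f5
  t2: dc dc 97 08 08 68 51 58
  t3: 58 51 68 08 08 97 dc dc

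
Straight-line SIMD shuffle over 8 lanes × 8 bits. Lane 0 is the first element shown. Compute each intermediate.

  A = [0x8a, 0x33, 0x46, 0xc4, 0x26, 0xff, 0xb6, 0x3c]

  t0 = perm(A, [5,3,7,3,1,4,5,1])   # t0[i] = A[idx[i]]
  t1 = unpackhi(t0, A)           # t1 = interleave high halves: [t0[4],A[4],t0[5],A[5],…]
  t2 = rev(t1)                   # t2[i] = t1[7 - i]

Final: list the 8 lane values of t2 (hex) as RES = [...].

RES = [0x3c, 0x33, 0xb6, 0xff, 0xff, 0x26, 0x26, 0x33]

→ t0 |ff|c4|3c|c4|33|26|ff|33|
→ t1 |33|26|26|ff|ff|b6|33|3c|
→ t2 |3c|33|b6|ff|ff|26|26|33|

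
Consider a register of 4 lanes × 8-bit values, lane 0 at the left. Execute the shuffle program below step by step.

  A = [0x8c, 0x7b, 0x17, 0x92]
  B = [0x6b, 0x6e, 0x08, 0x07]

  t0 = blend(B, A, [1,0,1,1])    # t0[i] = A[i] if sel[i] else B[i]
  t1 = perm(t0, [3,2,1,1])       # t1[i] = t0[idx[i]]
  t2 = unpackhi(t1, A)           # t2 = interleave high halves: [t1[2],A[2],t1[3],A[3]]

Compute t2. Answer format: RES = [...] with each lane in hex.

  t0: 8c 6e 17 92
  t1: 92 17 6e 6e
  t2: 6e 17 6e 92

RES = [0x6e, 0x17, 0x6e, 0x92]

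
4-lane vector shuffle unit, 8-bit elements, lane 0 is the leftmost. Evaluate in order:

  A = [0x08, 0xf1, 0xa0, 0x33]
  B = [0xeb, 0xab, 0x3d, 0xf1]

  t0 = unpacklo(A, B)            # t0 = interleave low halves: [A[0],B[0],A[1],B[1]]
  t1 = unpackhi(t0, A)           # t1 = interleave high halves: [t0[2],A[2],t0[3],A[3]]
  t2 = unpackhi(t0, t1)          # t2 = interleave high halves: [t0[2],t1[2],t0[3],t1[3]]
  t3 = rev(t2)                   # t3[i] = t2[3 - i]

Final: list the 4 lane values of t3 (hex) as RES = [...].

RES = [ 0x33  0xab  0xab  0xf1 ]

t0 = [0x08, 0xeb, 0xf1, 0xab]
t1 = [0xf1, 0xa0, 0xab, 0x33]
t2 = [0xf1, 0xab, 0xab, 0x33]
t3 = [0x33, 0xab, 0xab, 0xf1]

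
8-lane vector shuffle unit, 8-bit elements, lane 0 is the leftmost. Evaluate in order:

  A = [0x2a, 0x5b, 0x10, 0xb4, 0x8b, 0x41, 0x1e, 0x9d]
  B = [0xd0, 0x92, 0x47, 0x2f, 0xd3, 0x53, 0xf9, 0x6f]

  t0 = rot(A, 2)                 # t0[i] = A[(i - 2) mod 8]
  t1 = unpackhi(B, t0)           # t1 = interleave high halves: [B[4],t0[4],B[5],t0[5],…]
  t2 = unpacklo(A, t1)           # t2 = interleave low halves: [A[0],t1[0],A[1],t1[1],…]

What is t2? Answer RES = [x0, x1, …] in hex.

  t0: 1e 9d 2a 5b 10 b4 8b 41
  t1: d3 10 53 b4 f9 8b 6f 41
  t2: 2a d3 5b 10 10 53 b4 b4

RES = [0x2a, 0xd3, 0x5b, 0x10, 0x10, 0x53, 0xb4, 0xb4]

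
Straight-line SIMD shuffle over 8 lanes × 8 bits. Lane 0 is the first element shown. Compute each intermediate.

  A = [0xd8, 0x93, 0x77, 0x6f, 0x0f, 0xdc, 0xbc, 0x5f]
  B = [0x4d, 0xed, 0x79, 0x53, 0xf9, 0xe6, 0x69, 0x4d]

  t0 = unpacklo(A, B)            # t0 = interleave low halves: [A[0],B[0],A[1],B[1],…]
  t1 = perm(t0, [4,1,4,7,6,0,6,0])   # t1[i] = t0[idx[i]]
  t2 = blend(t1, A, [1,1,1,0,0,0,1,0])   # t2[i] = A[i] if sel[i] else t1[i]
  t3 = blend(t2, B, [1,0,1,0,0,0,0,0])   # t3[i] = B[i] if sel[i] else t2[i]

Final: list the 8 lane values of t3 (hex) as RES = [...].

RES = [0x4d, 0x93, 0x79, 0x53, 0x6f, 0xd8, 0xbc, 0xd8]

  t0: d8 4d 93 ed 77 79 6f 53
  t1: 77 4d 77 53 6f d8 6f d8
  t2: d8 93 77 53 6f d8 bc d8
  t3: 4d 93 79 53 6f d8 bc d8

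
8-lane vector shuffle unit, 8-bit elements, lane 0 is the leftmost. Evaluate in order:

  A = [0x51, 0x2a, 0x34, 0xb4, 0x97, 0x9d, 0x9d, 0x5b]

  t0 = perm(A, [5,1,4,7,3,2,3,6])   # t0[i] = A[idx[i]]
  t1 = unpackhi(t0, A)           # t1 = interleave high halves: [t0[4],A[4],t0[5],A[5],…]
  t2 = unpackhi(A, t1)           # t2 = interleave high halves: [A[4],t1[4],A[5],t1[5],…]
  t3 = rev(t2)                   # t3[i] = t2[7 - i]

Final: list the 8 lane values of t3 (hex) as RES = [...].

  t0: 9d 2a 97 5b b4 34 b4 9d
  t1: b4 97 34 9d b4 9d 9d 5b
  t2: 97 b4 9d 9d 9d 9d 5b 5b
  t3: 5b 5b 9d 9d 9d 9d b4 97

RES = [0x5b, 0x5b, 0x9d, 0x9d, 0x9d, 0x9d, 0xb4, 0x97]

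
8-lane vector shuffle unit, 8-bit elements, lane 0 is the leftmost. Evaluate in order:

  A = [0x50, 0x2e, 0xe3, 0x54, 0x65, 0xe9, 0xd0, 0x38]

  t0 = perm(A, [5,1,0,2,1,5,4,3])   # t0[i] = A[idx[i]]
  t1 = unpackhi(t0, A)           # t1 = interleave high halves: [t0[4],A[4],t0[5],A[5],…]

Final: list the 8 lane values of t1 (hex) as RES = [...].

RES = [0x2e, 0x65, 0xe9, 0xe9, 0x65, 0xd0, 0x54, 0x38]

  t0: e9 2e 50 e3 2e e9 65 54
  t1: 2e 65 e9 e9 65 d0 54 38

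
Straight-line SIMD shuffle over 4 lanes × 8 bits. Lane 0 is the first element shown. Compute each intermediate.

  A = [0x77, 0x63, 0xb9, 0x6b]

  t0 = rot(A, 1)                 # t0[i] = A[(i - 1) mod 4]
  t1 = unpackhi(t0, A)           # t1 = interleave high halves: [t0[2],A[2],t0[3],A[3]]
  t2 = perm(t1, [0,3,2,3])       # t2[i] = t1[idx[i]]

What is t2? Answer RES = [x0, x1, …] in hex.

→ t0 |6b|77|63|b9|
→ t1 |63|b9|b9|6b|
→ t2 |63|6b|b9|6b|

RES = [ 0x63  0x6b  0xb9  0x6b ]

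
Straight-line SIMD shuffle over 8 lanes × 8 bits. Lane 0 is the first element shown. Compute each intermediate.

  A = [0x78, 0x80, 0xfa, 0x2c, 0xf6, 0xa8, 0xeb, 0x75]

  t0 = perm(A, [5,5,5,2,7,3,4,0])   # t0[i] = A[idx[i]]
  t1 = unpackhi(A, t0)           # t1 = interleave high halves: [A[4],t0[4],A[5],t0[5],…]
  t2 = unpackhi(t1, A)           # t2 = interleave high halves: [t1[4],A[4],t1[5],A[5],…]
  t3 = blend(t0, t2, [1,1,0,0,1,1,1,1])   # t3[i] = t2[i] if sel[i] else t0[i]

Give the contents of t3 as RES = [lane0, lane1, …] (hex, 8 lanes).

→ t0 |a8|a8|a8|fa|75|2c|f6|78|
→ t1 |f6|75|a8|2c|eb|f6|75|78|
→ t2 |eb|f6|f6|a8|75|eb|78|75|
→ t3 |eb|f6|a8|fa|75|eb|78|75|

RES = [ 0xeb  0xf6  0xa8  0xfa  0x75  0xeb  0x78  0x75 ]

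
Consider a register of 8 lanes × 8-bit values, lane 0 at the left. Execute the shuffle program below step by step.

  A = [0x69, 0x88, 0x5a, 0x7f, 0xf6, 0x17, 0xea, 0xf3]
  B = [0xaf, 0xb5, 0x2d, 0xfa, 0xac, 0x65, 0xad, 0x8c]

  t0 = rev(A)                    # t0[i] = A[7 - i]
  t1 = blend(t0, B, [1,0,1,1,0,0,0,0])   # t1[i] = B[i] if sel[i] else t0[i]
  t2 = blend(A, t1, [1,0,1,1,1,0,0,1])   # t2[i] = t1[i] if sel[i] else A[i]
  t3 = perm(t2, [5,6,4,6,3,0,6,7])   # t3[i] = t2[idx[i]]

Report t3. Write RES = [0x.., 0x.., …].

→ t0 |f3|ea|17|f6|7f|5a|88|69|
→ t1 |af|ea|2d|fa|7f|5a|88|69|
→ t2 |af|88|2d|fa|7f|17|ea|69|
→ t3 |17|ea|7f|ea|fa|af|ea|69|

RES = [0x17, 0xea, 0x7f, 0xea, 0xfa, 0xaf, 0xea, 0x69]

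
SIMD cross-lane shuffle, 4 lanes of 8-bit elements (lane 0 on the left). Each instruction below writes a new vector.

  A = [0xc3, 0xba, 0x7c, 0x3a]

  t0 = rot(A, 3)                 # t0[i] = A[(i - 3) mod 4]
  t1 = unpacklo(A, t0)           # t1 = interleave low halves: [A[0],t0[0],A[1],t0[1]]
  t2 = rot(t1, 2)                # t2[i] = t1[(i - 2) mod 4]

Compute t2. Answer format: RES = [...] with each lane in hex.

  t0: ba 7c 3a c3
  t1: c3 ba ba 7c
  t2: ba 7c c3 ba

RES = [0xba, 0x7c, 0xc3, 0xba]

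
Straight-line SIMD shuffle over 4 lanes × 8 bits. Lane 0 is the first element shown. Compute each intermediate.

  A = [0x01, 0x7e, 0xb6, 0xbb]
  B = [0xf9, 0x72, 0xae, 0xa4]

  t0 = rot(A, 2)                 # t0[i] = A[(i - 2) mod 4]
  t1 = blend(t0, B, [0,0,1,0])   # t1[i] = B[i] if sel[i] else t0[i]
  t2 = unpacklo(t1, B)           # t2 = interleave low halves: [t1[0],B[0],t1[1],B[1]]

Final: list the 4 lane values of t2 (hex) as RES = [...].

RES = [0xb6, 0xf9, 0xbb, 0x72]

→ t0 |b6|bb|01|7e|
→ t1 |b6|bb|ae|7e|
→ t2 |b6|f9|bb|72|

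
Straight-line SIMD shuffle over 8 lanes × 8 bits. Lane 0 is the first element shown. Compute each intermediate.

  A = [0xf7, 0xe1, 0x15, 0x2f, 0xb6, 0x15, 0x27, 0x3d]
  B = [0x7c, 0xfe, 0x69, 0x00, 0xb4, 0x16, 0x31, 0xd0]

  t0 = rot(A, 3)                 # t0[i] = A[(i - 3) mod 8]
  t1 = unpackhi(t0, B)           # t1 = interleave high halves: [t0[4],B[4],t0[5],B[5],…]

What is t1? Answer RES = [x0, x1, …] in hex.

RES = [ 0xe1  0xb4  0x15  0x16  0x2f  0x31  0xb6  0xd0 ]

→ t0 |15|27|3d|f7|e1|15|2f|b6|
→ t1 |e1|b4|15|16|2f|31|b6|d0|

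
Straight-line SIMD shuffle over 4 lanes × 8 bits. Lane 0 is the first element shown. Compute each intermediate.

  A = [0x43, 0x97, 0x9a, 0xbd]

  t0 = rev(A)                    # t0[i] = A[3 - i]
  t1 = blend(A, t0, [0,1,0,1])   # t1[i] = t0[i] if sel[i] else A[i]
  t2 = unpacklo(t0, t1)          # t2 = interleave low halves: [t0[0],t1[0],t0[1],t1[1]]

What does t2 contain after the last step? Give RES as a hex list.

→ t0 |bd|9a|97|43|
→ t1 |43|9a|9a|43|
→ t2 |bd|43|9a|9a|

RES = [0xbd, 0x43, 0x9a, 0x9a]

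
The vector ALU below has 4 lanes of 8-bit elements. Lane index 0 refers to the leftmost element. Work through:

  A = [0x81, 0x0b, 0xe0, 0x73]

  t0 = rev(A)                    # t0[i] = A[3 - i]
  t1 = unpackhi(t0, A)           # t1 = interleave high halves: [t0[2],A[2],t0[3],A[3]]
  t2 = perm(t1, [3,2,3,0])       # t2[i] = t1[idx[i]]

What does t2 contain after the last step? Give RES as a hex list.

RES = [ 0x73  0x81  0x73  0x0b ]

→ t0 |73|e0|0b|81|
→ t1 |0b|e0|81|73|
→ t2 |73|81|73|0b|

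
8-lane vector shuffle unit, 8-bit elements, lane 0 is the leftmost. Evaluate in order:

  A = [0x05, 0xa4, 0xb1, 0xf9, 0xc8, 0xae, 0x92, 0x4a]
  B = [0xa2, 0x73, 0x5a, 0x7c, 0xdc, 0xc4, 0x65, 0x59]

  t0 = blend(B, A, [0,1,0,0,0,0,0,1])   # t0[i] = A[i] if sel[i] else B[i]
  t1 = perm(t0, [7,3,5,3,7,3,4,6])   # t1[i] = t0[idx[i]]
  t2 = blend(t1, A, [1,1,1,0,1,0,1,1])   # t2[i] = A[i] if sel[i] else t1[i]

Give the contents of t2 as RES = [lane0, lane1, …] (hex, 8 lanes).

RES = [ 0x05  0xa4  0xb1  0x7c  0xc8  0x7c  0x92  0x4a ]

→ t0 |a2|a4|5a|7c|dc|c4|65|4a|
→ t1 |4a|7c|c4|7c|4a|7c|dc|65|
→ t2 |05|a4|b1|7c|c8|7c|92|4a|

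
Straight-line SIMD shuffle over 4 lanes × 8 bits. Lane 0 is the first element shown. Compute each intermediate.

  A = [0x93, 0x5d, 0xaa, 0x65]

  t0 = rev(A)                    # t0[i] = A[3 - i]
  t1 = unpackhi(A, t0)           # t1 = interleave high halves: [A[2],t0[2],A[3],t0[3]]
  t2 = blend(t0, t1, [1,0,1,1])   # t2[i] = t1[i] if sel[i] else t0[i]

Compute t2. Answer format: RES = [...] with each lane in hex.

t0 = [0x65, 0xaa, 0x5d, 0x93]
t1 = [0xaa, 0x5d, 0x65, 0x93]
t2 = [0xaa, 0xaa, 0x65, 0x93]

RES = [ 0xaa  0xaa  0x65  0x93 ]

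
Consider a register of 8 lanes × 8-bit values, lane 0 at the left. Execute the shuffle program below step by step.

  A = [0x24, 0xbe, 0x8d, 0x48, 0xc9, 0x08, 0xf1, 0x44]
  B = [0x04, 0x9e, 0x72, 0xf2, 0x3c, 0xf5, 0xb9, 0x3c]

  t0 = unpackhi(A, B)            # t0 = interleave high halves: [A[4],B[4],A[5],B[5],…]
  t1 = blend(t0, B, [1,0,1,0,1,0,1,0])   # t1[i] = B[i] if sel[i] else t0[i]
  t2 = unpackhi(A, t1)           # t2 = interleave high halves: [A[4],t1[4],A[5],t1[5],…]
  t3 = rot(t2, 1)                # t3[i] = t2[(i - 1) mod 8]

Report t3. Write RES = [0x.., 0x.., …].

RES = [0x3c, 0xc9, 0x3c, 0x08, 0xb9, 0xf1, 0xb9, 0x44]

t0 = [0xc9, 0x3c, 0x08, 0xf5, 0xf1, 0xb9, 0x44, 0x3c]
t1 = [0x04, 0x3c, 0x72, 0xf5, 0x3c, 0xb9, 0xb9, 0x3c]
t2 = [0xc9, 0x3c, 0x08, 0xb9, 0xf1, 0xb9, 0x44, 0x3c]
t3 = [0x3c, 0xc9, 0x3c, 0x08, 0xb9, 0xf1, 0xb9, 0x44]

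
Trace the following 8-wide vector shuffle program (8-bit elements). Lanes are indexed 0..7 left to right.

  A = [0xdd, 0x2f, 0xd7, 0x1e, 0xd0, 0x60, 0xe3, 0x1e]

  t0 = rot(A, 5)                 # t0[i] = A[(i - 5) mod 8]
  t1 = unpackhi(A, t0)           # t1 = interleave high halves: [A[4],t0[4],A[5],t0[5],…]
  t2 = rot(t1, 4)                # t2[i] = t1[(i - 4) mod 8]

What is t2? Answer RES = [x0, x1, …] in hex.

t0 = [0x1e, 0xd0, 0x60, 0xe3, 0x1e, 0xdd, 0x2f, 0xd7]
t1 = [0xd0, 0x1e, 0x60, 0xdd, 0xe3, 0x2f, 0x1e, 0xd7]
t2 = [0xe3, 0x2f, 0x1e, 0xd7, 0xd0, 0x1e, 0x60, 0xdd]

RES = [0xe3, 0x2f, 0x1e, 0xd7, 0xd0, 0x1e, 0x60, 0xdd]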